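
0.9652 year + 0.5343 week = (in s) 3.076e+07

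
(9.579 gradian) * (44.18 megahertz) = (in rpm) 6.348e+07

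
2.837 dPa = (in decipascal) 2.837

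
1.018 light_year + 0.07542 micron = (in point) 2.73e+19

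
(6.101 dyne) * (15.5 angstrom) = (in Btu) 8.963e-17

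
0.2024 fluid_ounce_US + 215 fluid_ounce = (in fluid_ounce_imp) 224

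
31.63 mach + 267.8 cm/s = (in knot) 2.094e+04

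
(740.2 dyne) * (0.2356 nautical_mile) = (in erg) 3.23e+07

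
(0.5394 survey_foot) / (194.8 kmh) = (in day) 3.517e-08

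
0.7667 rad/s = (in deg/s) 43.93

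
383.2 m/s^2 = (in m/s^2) 383.2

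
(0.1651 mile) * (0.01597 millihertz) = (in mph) 0.009492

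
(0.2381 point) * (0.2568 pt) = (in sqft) 8.191e-08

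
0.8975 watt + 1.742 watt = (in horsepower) 0.00354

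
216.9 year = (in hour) 1.9e+06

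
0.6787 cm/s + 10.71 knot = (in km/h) 19.86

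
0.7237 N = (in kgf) 0.0738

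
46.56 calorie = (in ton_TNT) 4.656e-08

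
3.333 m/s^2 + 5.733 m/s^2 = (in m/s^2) 9.066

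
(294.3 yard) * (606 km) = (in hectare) 1.631e+04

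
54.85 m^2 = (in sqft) 590.4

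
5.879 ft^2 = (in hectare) 5.462e-05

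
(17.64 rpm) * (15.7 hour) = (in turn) 1.662e+04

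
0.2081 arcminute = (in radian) 6.053e-05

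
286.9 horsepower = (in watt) 2.139e+05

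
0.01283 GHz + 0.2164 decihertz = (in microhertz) 1.283e+13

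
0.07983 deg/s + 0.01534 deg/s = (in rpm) 0.01586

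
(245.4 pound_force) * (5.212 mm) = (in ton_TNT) 1.36e-09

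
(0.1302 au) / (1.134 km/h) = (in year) 1961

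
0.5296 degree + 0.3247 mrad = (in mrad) 9.568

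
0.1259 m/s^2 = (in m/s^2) 0.1259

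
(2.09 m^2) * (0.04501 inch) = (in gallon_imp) 0.5256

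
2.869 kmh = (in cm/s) 79.69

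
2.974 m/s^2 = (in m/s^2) 2.974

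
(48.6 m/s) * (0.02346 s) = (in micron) 1.14e+06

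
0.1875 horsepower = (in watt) 139.8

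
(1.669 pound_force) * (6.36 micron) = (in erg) 472.2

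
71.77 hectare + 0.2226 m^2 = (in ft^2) 7.725e+06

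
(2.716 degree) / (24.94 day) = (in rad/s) 2.2e-08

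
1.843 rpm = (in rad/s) 0.193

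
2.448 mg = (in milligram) 2.448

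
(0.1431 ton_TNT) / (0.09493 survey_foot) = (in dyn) 2.069e+15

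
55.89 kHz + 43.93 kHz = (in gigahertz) 9.982e-05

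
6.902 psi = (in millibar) 475.9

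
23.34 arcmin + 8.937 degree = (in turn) 0.02591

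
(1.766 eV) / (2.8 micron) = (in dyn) 1.011e-08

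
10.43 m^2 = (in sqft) 112.3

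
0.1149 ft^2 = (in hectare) 1.067e-06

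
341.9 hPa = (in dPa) 3.419e+05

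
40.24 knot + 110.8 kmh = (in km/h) 185.3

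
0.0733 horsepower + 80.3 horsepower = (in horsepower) 80.37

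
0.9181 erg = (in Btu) 8.702e-11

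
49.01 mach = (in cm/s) 1.669e+06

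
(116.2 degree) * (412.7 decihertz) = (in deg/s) 4796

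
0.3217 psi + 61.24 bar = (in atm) 60.46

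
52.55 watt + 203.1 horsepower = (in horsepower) 203.2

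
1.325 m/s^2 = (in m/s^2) 1.325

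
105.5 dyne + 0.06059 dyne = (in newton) 0.001056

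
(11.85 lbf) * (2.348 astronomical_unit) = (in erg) 1.852e+20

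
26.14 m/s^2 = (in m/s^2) 26.14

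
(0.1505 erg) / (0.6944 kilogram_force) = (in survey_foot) 7.251e-09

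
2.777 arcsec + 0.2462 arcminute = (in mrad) 0.08508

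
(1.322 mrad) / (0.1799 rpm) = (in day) 8.122e-07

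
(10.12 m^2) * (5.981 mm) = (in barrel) 0.3807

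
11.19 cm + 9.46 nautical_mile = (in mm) 1.752e+07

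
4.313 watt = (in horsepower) 0.005784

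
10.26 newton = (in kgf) 1.046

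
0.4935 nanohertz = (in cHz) 4.935e-08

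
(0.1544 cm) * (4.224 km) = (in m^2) 6.522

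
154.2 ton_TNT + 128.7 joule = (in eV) 4.027e+30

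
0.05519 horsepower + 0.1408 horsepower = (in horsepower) 0.196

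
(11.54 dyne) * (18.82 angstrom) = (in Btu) 2.058e-16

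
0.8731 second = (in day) 1.011e-05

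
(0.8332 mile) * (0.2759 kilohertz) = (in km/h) 1.332e+06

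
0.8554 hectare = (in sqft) 9.207e+04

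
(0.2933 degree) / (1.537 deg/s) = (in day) 2.209e-06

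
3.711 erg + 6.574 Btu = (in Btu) 6.574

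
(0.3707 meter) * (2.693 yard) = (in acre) 0.0002256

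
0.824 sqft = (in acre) 1.892e-05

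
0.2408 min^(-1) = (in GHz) 4.013e-12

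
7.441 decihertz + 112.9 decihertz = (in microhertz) 1.203e+07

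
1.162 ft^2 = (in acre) 2.668e-05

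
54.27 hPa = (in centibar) 5.427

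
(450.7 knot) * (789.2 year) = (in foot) 1.893e+13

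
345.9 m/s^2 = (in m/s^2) 345.9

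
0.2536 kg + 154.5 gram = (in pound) 0.8997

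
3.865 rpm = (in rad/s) 0.4047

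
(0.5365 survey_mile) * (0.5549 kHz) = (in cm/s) 4.791e+07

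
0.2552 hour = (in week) 0.001519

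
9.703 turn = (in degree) 3493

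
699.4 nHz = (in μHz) 0.6994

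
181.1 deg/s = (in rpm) 30.18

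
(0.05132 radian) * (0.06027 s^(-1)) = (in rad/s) 0.003093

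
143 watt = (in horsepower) 0.1918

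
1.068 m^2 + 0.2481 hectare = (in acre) 0.6133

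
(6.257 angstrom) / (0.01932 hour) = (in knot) 1.749e-11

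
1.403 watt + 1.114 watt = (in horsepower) 0.003375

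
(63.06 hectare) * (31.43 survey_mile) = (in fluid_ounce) 1.079e+15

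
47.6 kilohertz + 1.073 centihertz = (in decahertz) 4760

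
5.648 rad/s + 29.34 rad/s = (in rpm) 334.1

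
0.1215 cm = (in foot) 0.003986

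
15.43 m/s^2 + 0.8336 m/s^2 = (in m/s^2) 16.26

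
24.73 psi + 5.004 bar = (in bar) 6.709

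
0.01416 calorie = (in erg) 5.925e+05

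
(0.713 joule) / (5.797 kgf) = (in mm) 12.54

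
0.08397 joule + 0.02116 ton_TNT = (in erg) 8.853e+14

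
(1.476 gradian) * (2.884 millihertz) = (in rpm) 0.0006385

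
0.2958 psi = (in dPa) 2.039e+04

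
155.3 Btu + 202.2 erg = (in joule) 1.639e+05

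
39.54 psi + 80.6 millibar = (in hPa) 2807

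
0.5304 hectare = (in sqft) 5.709e+04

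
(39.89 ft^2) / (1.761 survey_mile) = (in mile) 8.125e-07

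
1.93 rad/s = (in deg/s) 110.6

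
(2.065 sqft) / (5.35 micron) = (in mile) 22.28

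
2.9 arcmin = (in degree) 0.04833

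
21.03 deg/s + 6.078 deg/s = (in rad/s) 0.4731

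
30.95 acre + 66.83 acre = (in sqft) 4.259e+06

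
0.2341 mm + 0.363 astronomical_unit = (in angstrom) 5.43e+20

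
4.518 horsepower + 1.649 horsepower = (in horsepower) 6.167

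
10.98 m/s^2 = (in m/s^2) 10.98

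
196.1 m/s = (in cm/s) 1.961e+04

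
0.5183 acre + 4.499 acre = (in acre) 5.017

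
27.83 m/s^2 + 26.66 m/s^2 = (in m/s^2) 54.49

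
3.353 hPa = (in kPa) 0.3353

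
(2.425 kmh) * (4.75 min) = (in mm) 1.92e+05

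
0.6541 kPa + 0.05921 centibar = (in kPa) 0.7133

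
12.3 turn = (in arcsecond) 1.594e+07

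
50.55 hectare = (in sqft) 5.441e+06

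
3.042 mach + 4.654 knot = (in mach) 3.049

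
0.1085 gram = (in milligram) 108.5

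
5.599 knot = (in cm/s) 288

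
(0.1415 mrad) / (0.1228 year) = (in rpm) 3.489e-10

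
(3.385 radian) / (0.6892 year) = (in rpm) 1.487e-06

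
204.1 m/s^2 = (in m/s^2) 204.1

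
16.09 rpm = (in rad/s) 1.685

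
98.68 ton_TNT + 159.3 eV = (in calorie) 9.868e+10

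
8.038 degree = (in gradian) 8.931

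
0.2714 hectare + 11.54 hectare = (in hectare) 11.81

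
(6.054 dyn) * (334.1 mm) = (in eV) 1.262e+14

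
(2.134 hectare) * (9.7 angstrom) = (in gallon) 0.005468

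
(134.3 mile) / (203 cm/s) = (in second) 1.065e+05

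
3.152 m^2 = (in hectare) 0.0003152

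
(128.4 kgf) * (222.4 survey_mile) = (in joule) 4.507e+08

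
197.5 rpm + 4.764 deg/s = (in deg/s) 1190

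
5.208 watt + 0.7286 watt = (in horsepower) 0.007961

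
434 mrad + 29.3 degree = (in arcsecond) 1.95e+05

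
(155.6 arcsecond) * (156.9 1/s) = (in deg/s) 6.782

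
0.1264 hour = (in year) 1.443e-05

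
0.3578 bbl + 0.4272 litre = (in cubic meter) 0.05731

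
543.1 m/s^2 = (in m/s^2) 543.1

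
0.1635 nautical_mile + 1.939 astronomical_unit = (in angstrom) 2.901e+21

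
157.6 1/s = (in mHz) 1.576e+05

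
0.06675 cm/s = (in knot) 0.001298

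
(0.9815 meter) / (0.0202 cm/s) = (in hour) 1.35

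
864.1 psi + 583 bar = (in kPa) 6.426e+04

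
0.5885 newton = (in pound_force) 0.1323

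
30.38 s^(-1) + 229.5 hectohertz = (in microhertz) 2.298e+10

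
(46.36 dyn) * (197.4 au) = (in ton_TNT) 3.272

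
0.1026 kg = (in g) 102.6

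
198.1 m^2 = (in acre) 0.04895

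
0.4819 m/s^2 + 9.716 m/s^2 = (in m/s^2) 10.2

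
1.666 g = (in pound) 0.003673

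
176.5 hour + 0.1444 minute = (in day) 7.354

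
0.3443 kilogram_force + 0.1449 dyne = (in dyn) 3.376e+05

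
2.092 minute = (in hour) 0.03487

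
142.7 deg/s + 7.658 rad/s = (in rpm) 96.91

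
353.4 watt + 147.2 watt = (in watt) 500.6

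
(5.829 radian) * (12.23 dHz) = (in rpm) 68.08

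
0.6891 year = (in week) 35.93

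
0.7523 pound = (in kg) 0.3412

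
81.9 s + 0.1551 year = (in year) 0.1551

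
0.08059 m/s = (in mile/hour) 0.1803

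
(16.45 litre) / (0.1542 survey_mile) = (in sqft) 0.0007135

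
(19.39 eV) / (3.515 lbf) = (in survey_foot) 6.519e-19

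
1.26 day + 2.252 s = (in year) 0.003452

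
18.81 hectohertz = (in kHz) 1.881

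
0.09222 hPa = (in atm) 9.101e-05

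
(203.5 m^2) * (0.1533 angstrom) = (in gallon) 8.241e-07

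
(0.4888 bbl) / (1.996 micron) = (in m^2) 3.893e+04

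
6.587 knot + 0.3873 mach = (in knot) 262.9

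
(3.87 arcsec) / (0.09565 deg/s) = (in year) 3.564e-10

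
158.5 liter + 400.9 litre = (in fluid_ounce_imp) 1.969e+04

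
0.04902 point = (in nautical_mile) 9.338e-09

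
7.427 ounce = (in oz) 7.427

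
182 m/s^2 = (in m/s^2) 182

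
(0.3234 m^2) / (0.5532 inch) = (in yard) 25.17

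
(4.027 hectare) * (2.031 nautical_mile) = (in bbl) 9.527e+08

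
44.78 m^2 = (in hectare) 0.004478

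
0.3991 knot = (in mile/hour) 0.4593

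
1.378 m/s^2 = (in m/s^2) 1.378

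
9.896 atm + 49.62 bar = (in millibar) 5.965e+04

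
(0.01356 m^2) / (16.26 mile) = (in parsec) 1.679e-23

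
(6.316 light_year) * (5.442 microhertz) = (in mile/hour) 7.274e+11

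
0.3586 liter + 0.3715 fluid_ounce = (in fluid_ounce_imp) 13.01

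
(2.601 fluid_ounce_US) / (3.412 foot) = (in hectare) 7.396e-09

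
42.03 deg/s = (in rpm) 7.005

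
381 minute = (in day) 0.2646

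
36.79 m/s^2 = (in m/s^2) 36.79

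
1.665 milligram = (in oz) 5.873e-05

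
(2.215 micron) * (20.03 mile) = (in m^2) 0.0714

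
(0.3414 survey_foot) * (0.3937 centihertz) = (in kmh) 0.001475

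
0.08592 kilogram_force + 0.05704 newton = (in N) 0.8996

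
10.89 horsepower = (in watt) 8121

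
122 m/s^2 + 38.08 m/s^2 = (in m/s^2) 160.1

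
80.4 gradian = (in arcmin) 4342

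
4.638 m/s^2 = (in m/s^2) 4.638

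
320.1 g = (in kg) 0.3201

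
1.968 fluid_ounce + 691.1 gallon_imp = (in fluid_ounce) 1.062e+05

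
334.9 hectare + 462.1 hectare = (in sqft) 8.579e+07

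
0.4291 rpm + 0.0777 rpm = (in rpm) 0.5068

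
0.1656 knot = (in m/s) 0.08519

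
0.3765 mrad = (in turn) 5.992e-05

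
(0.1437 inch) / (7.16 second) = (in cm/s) 0.05098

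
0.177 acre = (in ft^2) 7710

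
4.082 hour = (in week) 0.0243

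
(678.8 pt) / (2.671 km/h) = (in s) 0.3228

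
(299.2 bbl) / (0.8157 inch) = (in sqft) 2.471e+04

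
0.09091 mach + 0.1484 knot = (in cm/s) 3103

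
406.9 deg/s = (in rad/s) 7.102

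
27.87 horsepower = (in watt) 2.078e+04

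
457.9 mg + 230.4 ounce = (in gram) 6532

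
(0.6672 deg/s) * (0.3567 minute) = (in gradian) 15.87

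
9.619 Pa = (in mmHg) 0.07215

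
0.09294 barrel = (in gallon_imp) 3.25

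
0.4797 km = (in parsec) 1.555e-14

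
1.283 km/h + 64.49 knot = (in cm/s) 3353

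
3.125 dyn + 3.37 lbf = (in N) 14.99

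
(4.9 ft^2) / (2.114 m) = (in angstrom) 2.153e+09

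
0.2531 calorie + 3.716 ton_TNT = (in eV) 9.704e+28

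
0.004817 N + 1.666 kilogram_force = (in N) 16.34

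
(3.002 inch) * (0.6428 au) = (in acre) 1.812e+06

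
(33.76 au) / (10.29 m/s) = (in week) 8.115e+05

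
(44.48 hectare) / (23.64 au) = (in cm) 1.258e-05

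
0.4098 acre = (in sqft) 1.785e+04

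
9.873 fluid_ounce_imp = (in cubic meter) 0.0002805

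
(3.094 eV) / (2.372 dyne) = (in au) 1.397e-25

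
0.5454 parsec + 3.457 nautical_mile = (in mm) 1.683e+19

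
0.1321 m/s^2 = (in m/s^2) 0.1321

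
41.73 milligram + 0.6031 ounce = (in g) 17.14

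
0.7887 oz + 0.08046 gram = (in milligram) 2.244e+04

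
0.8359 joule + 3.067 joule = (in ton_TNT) 9.328e-10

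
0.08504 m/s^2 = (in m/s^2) 0.08504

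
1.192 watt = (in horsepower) 0.001598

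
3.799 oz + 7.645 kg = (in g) 7753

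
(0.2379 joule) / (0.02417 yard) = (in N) 10.76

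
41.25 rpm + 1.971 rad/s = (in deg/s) 360.4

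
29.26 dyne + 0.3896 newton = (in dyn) 3.899e+04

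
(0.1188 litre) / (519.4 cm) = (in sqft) 0.0002462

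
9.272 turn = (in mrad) 5.826e+04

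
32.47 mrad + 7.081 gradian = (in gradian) 9.148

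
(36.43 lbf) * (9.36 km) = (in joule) 1.517e+06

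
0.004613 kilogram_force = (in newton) 0.04524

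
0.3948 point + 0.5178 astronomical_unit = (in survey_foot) 2.541e+11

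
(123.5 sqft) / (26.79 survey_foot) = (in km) 0.001405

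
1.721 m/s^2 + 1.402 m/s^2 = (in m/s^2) 3.123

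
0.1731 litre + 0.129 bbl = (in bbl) 0.1301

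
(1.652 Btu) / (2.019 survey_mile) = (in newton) 0.5364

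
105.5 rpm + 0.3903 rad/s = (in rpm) 109.2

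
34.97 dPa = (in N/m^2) 3.497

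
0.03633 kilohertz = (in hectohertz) 0.3633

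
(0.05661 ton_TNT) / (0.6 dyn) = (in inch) 1.554e+15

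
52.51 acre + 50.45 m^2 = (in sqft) 2.288e+06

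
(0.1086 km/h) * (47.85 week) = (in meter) 8.73e+05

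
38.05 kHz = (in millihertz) 3.805e+07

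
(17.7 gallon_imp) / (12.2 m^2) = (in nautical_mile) 3.561e-06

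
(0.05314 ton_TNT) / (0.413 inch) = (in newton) 2.119e+10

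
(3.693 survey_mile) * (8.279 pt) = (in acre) 0.004289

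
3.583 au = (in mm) 5.36e+14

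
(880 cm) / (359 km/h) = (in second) 0.08825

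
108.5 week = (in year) 2.081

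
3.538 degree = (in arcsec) 1.274e+04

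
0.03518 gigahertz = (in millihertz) 3.518e+10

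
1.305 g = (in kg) 0.001305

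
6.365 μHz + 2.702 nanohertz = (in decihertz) 6.368e-05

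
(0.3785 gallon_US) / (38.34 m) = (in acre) 9.234e-09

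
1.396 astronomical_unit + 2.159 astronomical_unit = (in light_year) 5.621e-05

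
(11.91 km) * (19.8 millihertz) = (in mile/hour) 527.5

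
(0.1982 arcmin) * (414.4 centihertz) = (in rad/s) 0.0002389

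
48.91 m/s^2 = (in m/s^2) 48.91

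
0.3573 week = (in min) 3602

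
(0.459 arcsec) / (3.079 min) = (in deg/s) 6.902e-07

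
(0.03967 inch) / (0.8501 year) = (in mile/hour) 8.408e-11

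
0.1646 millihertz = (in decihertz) 0.001646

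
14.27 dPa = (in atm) 1.408e-05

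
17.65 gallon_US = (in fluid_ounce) 2259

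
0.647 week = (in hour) 108.7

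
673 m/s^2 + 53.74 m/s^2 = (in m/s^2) 726.7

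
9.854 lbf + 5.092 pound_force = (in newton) 66.48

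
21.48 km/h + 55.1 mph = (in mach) 0.08986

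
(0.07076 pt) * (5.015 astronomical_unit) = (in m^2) 1.873e+07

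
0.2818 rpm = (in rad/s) 0.02951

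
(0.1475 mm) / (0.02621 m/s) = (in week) 9.305e-09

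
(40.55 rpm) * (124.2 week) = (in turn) 5.077e+07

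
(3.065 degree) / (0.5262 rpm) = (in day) 1.124e-05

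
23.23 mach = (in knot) 1.538e+04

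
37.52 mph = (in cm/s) 1677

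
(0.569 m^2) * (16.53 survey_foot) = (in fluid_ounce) 9.694e+04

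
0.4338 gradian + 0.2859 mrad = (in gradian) 0.452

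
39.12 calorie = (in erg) 1.637e+09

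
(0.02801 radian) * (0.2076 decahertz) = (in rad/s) 0.05815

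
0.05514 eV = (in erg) 8.834e-14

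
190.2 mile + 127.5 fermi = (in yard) 3.348e+05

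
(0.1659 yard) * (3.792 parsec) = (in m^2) 1.775e+16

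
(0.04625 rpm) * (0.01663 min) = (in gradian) 0.3077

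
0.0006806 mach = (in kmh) 0.8343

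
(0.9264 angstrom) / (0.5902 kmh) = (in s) 5.651e-10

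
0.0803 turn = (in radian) 0.5045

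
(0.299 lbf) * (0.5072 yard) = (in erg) 6.168e+06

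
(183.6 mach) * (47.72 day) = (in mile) 1.602e+08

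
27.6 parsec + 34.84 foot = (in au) 5.693e+06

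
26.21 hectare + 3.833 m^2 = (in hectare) 26.21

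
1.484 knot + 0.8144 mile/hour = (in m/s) 1.128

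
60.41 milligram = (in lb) 0.0001332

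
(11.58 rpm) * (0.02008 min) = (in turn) 0.2325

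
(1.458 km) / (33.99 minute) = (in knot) 1.39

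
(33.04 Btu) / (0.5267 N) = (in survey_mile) 41.12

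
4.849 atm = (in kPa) 491.3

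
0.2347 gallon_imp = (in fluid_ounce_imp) 37.55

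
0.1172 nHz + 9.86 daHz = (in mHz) 9.86e+04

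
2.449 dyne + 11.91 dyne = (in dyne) 14.36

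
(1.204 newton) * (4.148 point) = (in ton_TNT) 4.211e-13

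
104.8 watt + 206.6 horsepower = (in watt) 1.542e+05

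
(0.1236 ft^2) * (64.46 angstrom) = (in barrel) 4.656e-10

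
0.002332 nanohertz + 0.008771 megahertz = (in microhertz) 8.771e+09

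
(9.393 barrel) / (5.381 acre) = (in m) 6.858e-05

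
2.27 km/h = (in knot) 1.226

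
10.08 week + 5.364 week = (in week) 15.44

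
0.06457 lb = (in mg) 2.929e+04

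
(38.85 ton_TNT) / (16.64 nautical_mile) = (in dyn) 5.275e+11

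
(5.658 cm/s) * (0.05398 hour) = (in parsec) 3.563e-16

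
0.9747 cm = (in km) 9.747e-06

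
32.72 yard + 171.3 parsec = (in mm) 5.286e+21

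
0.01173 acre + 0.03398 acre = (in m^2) 185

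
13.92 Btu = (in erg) 1.469e+11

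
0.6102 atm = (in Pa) 6.183e+04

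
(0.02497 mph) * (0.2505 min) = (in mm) 167.8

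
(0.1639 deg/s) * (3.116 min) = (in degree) 30.64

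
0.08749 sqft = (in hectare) 8.128e-07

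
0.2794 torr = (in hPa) 0.3725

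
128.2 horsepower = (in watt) 9.56e+04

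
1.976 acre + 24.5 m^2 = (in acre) 1.982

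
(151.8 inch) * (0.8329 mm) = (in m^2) 0.003211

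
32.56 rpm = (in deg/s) 195.4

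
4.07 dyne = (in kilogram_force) 4.15e-06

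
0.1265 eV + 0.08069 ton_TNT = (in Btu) 3.2e+05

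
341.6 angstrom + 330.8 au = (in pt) 1.403e+17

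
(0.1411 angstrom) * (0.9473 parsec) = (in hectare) 41.24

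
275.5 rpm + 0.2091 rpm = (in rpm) 275.7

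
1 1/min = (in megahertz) 1.667e-08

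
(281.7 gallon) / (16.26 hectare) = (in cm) 0.0006558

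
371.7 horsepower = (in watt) 2.772e+05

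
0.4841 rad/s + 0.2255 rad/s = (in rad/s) 0.7096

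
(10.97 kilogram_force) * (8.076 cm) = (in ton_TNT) 2.077e-09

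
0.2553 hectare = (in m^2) 2553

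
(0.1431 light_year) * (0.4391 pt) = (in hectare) 2.097e+07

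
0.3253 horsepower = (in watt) 242.6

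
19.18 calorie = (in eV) 5.009e+20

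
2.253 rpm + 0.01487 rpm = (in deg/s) 13.61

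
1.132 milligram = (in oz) 3.993e-05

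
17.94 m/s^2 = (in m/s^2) 17.94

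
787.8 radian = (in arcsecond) 1.625e+08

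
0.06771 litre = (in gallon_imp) 0.01489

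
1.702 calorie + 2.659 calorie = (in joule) 18.25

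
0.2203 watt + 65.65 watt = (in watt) 65.87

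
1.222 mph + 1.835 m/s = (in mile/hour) 5.327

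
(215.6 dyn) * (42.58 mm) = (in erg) 918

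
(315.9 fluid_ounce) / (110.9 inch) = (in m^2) 0.003317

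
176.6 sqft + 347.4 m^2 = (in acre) 0.0899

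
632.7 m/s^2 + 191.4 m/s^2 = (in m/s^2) 824.1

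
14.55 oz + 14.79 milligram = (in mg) 4.125e+05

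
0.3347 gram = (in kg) 0.0003347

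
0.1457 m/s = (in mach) 0.0004279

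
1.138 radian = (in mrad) 1138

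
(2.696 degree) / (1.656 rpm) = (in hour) 7.537e-05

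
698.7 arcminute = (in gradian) 12.94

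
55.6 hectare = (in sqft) 5.985e+06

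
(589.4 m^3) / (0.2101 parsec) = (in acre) 2.247e-17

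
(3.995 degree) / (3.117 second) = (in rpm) 0.2136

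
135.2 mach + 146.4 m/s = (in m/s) 4.618e+04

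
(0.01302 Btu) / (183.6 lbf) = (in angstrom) 1.682e+08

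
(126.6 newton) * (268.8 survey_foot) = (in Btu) 9.831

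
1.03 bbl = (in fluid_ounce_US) 5537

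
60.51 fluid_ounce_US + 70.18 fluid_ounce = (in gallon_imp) 0.8502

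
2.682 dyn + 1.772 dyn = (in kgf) 4.542e-06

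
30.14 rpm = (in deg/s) 180.8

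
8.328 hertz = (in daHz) 0.8328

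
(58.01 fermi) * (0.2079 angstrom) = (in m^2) 1.206e-24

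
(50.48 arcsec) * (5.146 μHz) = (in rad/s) 1.259e-09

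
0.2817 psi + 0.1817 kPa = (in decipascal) 2.124e+04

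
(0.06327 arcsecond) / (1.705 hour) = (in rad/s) 4.997e-11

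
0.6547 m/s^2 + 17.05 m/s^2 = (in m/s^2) 17.7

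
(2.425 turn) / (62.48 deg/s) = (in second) 13.97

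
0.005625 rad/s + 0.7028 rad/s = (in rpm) 6.765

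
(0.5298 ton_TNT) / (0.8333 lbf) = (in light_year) 6.321e-08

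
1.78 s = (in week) 2.943e-06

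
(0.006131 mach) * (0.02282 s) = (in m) 0.04764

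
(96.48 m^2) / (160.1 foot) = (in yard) 2.162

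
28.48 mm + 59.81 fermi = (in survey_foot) 0.09344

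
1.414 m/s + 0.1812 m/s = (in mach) 0.004685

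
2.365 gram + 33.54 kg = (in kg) 33.54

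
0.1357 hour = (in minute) 8.142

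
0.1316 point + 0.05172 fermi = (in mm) 0.04643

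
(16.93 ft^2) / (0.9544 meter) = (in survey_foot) 5.407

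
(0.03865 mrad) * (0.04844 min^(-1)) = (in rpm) 2.98e-07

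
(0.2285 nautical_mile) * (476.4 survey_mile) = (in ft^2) 3.492e+09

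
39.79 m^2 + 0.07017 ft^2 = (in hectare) 0.00398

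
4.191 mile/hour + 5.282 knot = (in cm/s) 459.1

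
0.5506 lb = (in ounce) 8.81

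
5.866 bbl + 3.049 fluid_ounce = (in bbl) 5.867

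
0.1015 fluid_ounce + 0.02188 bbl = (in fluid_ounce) 117.7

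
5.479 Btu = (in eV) 3.608e+22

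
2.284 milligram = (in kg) 2.284e-06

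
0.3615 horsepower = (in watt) 269.6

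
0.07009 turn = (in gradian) 28.04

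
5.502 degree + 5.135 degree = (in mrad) 185.7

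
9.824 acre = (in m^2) 3.976e+04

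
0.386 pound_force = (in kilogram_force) 0.1751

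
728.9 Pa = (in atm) 0.007194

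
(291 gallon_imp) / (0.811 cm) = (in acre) 0.04031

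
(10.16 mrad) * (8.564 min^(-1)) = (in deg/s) 0.08309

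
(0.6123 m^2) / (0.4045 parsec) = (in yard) 5.365e-17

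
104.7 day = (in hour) 2513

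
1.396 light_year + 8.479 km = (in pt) 3.744e+19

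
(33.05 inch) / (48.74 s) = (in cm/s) 1.722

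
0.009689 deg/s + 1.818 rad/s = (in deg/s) 104.2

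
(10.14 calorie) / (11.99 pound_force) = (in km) 0.0007955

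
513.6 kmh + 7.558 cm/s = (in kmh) 513.9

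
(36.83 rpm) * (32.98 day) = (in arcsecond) 2.267e+12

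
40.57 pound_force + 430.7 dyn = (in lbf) 40.57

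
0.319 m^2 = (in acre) 7.883e-05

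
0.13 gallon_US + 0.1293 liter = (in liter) 0.6214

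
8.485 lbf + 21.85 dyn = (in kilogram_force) 3.849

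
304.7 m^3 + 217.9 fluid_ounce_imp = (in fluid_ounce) 1.03e+07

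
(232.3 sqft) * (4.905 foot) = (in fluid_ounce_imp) 1.136e+06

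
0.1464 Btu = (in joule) 154.5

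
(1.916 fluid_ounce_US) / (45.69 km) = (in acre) 3.065e-13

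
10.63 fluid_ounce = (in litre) 0.3144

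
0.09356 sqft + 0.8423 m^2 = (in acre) 0.0002103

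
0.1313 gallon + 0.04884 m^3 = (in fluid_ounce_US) 1668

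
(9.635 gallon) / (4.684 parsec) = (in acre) 6.236e-23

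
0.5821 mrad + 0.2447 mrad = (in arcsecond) 170.5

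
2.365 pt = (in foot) 0.002737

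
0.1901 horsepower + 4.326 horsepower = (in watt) 3368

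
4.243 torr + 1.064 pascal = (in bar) 0.005668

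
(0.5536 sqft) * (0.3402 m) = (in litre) 17.5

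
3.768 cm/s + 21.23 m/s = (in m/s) 21.27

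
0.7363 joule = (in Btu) 0.0006979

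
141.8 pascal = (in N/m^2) 141.8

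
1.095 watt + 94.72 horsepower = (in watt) 7.063e+04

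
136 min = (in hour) 2.267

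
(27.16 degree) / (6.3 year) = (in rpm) 2.278e-08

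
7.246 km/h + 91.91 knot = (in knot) 95.82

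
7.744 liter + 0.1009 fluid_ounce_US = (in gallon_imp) 1.704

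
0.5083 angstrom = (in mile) 3.158e-14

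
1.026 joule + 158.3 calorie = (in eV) 4.14e+21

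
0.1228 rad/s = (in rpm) 1.173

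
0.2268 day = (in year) 0.0006214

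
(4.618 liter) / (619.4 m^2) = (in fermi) 7.456e+09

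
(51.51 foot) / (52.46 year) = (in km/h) 3.416e-08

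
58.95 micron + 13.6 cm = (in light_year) 1.438e-17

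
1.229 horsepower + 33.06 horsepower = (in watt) 2.557e+04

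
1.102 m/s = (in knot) 2.142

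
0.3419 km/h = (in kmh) 0.3419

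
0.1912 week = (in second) 1.156e+05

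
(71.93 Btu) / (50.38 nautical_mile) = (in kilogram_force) 0.08294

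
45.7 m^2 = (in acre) 0.01129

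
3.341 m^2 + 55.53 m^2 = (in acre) 0.01455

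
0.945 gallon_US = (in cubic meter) 0.003577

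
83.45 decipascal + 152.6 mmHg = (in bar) 0.2035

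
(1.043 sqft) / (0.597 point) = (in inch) 1.811e+04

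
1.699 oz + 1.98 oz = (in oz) 3.679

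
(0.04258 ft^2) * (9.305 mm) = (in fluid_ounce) 1.245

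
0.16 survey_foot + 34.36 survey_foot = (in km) 0.01052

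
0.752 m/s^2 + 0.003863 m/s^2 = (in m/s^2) 0.7559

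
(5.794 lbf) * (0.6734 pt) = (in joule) 0.006123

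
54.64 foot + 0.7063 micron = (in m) 16.65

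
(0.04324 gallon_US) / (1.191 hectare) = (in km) 1.374e-11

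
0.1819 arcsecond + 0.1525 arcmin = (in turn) 7.201e-06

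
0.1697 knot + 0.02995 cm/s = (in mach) 0.0002573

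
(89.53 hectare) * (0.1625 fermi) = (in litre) 1.455e-07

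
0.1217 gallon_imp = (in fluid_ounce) 18.71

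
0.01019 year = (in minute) 5356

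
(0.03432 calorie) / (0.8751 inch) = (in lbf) 1.452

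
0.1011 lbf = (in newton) 0.4497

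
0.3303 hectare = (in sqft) 3.555e+04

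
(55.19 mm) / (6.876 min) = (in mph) 0.0002992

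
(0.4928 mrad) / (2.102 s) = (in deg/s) 0.01343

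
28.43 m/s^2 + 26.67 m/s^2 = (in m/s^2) 55.1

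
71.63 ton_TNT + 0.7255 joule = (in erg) 2.997e+18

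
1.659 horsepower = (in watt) 1237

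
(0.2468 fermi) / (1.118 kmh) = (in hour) 2.208e-19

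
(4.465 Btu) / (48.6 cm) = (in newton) 9693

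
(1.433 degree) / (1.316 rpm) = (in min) 0.003025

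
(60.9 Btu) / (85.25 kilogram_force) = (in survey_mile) 0.04776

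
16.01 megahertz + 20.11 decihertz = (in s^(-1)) 1.601e+07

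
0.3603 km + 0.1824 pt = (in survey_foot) 1182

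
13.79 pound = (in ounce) 220.6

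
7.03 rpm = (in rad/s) 0.7362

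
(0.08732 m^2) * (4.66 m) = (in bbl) 2.559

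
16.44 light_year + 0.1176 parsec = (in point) 4.512e+20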